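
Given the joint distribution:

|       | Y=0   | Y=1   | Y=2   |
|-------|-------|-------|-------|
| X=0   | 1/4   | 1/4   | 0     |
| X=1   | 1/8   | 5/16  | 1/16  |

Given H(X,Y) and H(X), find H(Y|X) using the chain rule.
From the chain rule: H(X,Y) = H(X) + H(Y|X)
Therefore: H(Y|X) = H(X,Y) - H(X)

H(X,Y) = -[(1/4)·log₂(1/4) + (1/4)·log₂(1/4) + (1/8)·log₂(1/8) + (5/16)·log₂(5/16) + (1/16)·log₂(1/16)]
  = 0.5000 + 0.5000 + 0.3750 + 0.5244 + 0.2500
  = 2.1494 bits
Marginal P(X) (row sums):
  P(X=0) = 1/4 + 1/4 + 0 = 1/2
  P(X=1) = 1/8 + 5/16 + 1/16 = 1/2
H(X) = -[(1/2)·log₂(1/2) + (1/2)·log₂(1/2)]
  = 0.5000 + 0.5000
  = 1.0000 bits

H(Y|X) = 2.1494 - 1.0000 = 1.1494 bits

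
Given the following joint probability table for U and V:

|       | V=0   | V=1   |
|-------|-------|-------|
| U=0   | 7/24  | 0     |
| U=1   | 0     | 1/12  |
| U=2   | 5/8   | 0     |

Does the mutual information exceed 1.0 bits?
Marginal P(U) (row sums):
  P(U=0) = 7/24 + 0 = 7/24
  P(U=1) = 0 + 1/12 = 1/12
  P(U=2) = 5/8 + 0 = 5/8
Marginal P(V) (column sums):
  P(V=0) = 7/24 + 0 + 5/8 = 11/12
  P(V=1) = 0 + 1/12 + 0 = 1/12

H(U) = -[(7/24)·log₂(7/24) + (1/12)·log₂(1/12) + (5/8)·log₂(5/8)]
  = 0.5185 + 0.2987 + 0.4238
  = 1.2410 bits
H(V) = -[(11/12)·log₂(11/12) + (1/12)·log₂(1/12)]
  = 0.1151 + 0.2987
  = 0.4138 bits
H(U,V) = -[(7/24)·log₂(7/24) + (1/12)·log₂(1/12) + (5/8)·log₂(5/8)]
  = 0.5185 + 0.2987 + 0.4238
  = 1.2410 bits

I(U;V) = H(U) + H(V) - H(U,V)
  = 1.2410 + 0.4138 - 1.2410
  = 0.4138 bits

No. I(U;V) = 0.4138 bits, which is ≤ 1.0 bits.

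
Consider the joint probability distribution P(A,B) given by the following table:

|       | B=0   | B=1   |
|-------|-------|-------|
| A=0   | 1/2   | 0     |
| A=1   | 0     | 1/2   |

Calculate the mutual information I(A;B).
Marginal P(A) (row sums):
  P(A=0) = 1/2 + 0 = 1/2
  P(A=1) = 0 + 1/2 = 1/2
Marginal P(B) (column sums):
  P(B=0) = 1/2 + 0 = 1/2
  P(B=1) = 0 + 1/2 = 1/2

H(A) = -[(1/2)·log₂(1/2) + (1/2)·log₂(1/2)]
  = 0.5000 + 0.5000
  = 1.0000 bits
H(B) = -[(1/2)·log₂(1/2) + (1/2)·log₂(1/2)]
  = 0.5000 + 0.5000
  = 1.0000 bits
H(A,B) = -[(1/2)·log₂(1/2) + (1/2)·log₂(1/2)]
  = 0.5000 + 0.5000
  = 1.0000 bits

I(A;B) = H(A) + H(B) - H(A,B)
  = 1.0000 + 1.0000 - 1.0000
  = 1.0000 bits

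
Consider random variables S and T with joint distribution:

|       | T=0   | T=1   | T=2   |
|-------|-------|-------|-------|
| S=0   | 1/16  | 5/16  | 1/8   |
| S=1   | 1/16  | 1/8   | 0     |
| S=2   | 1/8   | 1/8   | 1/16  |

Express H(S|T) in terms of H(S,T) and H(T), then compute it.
H(S|T) = H(S,T) - H(T)

Marginal P(T) (column sums):
  P(T=0) = 1/16 + 1/16 + 1/8 = 1/4
  P(T=1) = 5/16 + 1/8 + 1/8 = 9/16
  P(T=2) = 1/8 + 0 + 1/16 = 3/16

H(S,T) = -[(1/16)·log₂(1/16) + (5/16)·log₂(5/16) + (1/8)·log₂(1/8) + (1/16)·log₂(1/16) + (1/8)·log₂(1/8) + (1/8)·log₂(1/8) + (1/8)·log₂(1/8) + (1/16)·log₂(1/16)]
  = 0.2500 + 0.5244 + 0.3750 + 0.2500 + 0.3750 + 0.3750 + 0.3750 + 0.2500
  = 2.7744 bits
H(T) = -[(1/4)·log₂(1/4) + (9/16)·log₂(9/16) + (3/16)·log₂(3/16)]
  = 0.5000 + 0.4669 + 0.4528
  = 1.4197 bits

H(S|T) = 2.7744 - 1.4197 = 1.3547 bits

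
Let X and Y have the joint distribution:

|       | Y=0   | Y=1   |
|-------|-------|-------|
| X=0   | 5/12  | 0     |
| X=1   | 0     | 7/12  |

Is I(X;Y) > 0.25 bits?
Marginal P(X) (row sums):
  P(X=0) = 5/12 + 0 = 5/12
  P(X=1) = 0 + 7/12 = 7/12
Marginal P(Y) (column sums):
  P(Y=0) = 5/12 + 0 = 5/12
  P(Y=1) = 0 + 7/12 = 7/12

H(X) = -[(5/12)·log₂(5/12) + (7/12)·log₂(7/12)]
  = 0.5263 + 0.4536
  = 0.9799 bits
H(Y) = -[(5/12)·log₂(5/12) + (7/12)·log₂(7/12)]
  = 0.5263 + 0.4536
  = 0.9799 bits
H(X,Y) = -[(5/12)·log₂(5/12) + (7/12)·log₂(7/12)]
  = 0.5263 + 0.4536
  = 0.9799 bits

I(X;Y) = H(X) + H(Y) - H(X,Y)
  = 0.9799 + 0.9799 - 0.9799
  = 0.9799 bits

Yes. I(X;Y) = 0.9799 bits, which is > 0.25 bits.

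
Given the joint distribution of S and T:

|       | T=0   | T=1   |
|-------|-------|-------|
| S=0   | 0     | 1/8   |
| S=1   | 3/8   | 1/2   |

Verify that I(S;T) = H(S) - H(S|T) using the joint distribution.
Left side, from I(S;T) = H(S) + H(T) - H(S,T):
Marginal P(S) (row sums):
  P(S=0) = 0 + 1/8 = 1/8
  P(S=1) = 3/8 + 1/2 = 7/8
Marginal P(T) (column sums):
  P(T=0) = 0 + 3/8 = 3/8
  P(T=1) = 1/8 + 1/2 = 5/8

H(S) = -[(1/8)·log₂(1/8) + (7/8)·log₂(7/8)]
  = 0.3750 + 0.1686
  = 0.5436 bits
H(T) = -[(3/8)·log₂(3/8) + (5/8)·log₂(5/8)]
  = 0.5306 + 0.4238
  = 0.9544 bits
H(S,T) = -[(1/8)·log₂(1/8) + (3/8)·log₂(3/8) + (1/2)·log₂(1/2)]
  = 0.3750 + 0.5306 + 0.5000
  = 1.4056 bits

I(S;T) = H(S) + H(T) - H(S,T)
  = 0.5436 + 0.9544 - 1.4056
  = 0.0924 bits

Right side, with H(S|T) computed directly from the conditional probabilities:
H(S|T) = -Σ P(S,T)·log₂ P(S|T), where P(S|T) = P(S,T) / P(T)
  (cells with P(S,T) = 0 contribute 0)
  (S=0,T=1): P(S|T) = (1/8)/(5/8) = 1/5;  -(1/8)·log₂(1/5) = 0.2902
  (S=1,T=0): P(S|T) = (3/8)/(3/8) = 1;  -(3/8)·log₂(1) = 0.0000
  (S=1,T=1): P(S|T) = (1/2)/(5/8) = 4/5;  -(1/2)·log₂(4/5) = 0.1610
H(S|T) = 0.2902 + 0.0000 + 0.1610
  = 0.4512 bits
H(S) - H(S|T) = 0.5436 - 0.4512 = 0.0924 bits

Both sides equal 0.0924 bits, so I(S;T) = H(S) - H(S|T) ✓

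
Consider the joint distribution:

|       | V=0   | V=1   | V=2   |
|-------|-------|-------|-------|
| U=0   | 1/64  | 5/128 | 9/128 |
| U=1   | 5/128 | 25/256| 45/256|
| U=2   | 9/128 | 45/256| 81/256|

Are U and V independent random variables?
Marginal P(U) (row sums):
  P(U=0) = 1/64 + 5/128 + 9/128 = 1/8
  P(U=1) = 5/128 + 25/256 + 45/256 = 5/16
  P(U=2) = 9/128 + 45/256 + 81/256 = 9/16
Marginal P(V) (column sums):
  P(V=0) = 1/64 + 5/128 + 9/128 = 1/8
  P(V=1) = 5/128 + 25/256 + 45/256 = 5/16
  P(V=2) = 9/128 + 45/256 + 81/256 = 9/16

U and V are independent iff P(U=i,V=j) = P(U=i)·P(V=j) for every cell.
  P(U=0)·P(V=0) = 1/8 × 1/8 = 1/64 = P(U=0,V=0) ✓
  P(U=0)·P(V=1) = 1/8 × 5/16 = 5/128 = P(U=0,V=1) ✓
  P(U=0)·P(V=2) = 1/8 × 9/16 = 9/128 = P(U=0,V=2) ✓
  P(U=1)·P(V=0) = 5/16 × 1/8 = 5/128 = P(U=1,V=0) ✓
  P(U=1)·P(V=1) = 5/16 × 5/16 = 25/256 = P(U=1,V=1) ✓
  P(U=1)·P(V=2) = 5/16 × 9/16 = 45/256 = P(U=1,V=2) ✓
  P(U=2)·P(V=0) = 9/16 × 1/8 = 9/128 = P(U=2,V=0) ✓
  P(U=2)·P(V=1) = 9/16 × 5/16 = 45/256 = P(U=2,V=1) ✓
  P(U=2)·P(V=2) = 9/16 × 9/16 = 81/256 = P(U=2,V=2) ✓

Yes, U and V are independent: every cell factors, so I(U;V) = 0 bits.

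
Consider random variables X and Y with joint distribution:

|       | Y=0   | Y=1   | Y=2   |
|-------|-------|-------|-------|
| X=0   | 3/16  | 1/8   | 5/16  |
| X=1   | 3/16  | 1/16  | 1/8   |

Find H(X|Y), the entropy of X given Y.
Marginal P(Y) (column sums):
  P(Y=0) = 3/16 + 3/16 = 3/8
  P(Y=1) = 1/8 + 1/16 = 3/16
  P(Y=2) = 5/16 + 1/8 = 7/16

H(X|Y) = -Σ P(X,Y)·log₂ P(X|Y), where P(X|Y) = P(X,Y) / P(Y)
  (X=0,Y=0): P(X|Y) = (3/16)/(3/8) = 1/2;  -(3/16)·log₂(1/2) = 0.1875
  (X=0,Y=1): P(X|Y) = (1/8)/(3/16) = 2/3;  -(1/8)·log₂(2/3) = 0.0731
  (X=0,Y=2): P(X|Y) = (5/16)/(7/16) = 5/7;  -(5/16)·log₂(5/7) = 0.1517
  (X=1,Y=0): P(X|Y) = (3/16)/(3/8) = 1/2;  -(3/16)·log₂(1/2) = 0.1875
  (X=1,Y=1): P(X|Y) = (1/16)/(3/16) = 1/3;  -(1/16)·log₂(1/3) = 0.0991
  (X=1,Y=2): P(X|Y) = (1/8)/(7/16) = 2/7;  -(1/8)·log₂(2/7) = 0.2259
H(X|Y) = 0.1875 + 0.0731 + 0.1517 + 0.1875 + 0.0991 + 0.2259
  = 0.9248 bits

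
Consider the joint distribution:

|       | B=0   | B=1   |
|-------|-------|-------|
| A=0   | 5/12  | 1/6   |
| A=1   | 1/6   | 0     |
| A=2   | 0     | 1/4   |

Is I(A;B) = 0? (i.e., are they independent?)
Marginal P(A) (row sums):
  P(A=0) = 5/12 + 1/6 = 7/12
  P(A=1) = 1/6 + 0 = 1/6
  P(A=2) = 0 + 1/4 = 1/4
Marginal P(B) (column sums):
  P(B=0) = 5/12 + 1/6 + 0 = 7/12
  P(B=1) = 1/6 + 0 + 1/4 = 5/12

A and B are independent iff P(A=i,B=j) = P(A=i)·P(B=j) for every cell.
  P(A=0)·P(B=0) = 7/12 × 7/12 = 49/144, but P(A=0,B=0) = 5/12 ✗

No, A and B are not independent. Quantitatively, I(A;B) > 0:

H(A) = -[(7/12)·log₂(7/12) + (1/6)·log₂(1/6) + (1/4)·log₂(1/4)]
  = 0.4536 + 0.4308 + 0.5000
  = 1.3844 bits
H(B) = -[(7/12)·log₂(7/12) + (5/12)·log₂(5/12)]
  = 0.4536 + 0.5263
  = 0.9799 bits
H(A,B) = -[(5/12)·log₂(5/12) + (1/6)·log₂(1/6) + (1/6)·log₂(1/6) + (1/4)·log₂(1/4)]
  = 0.5263 + 0.4308 + 0.4308 + 0.5000
  = 1.8879 bits
I(A;B) = H(A) + H(B) - H(A,B) = 1.3844 + 0.9799 - 1.8879 = 0.4764 bits > 0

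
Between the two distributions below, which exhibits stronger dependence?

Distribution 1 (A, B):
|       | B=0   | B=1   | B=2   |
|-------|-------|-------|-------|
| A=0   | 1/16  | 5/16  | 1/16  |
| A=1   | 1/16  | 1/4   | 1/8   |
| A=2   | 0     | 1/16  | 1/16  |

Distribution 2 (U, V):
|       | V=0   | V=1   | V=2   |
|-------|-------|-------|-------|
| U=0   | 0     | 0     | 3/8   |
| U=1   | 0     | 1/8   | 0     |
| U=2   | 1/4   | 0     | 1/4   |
Distribution 1 (A, B):
Marginal P(A) (row sums):
  P(A=0) = 1/16 + 5/16 + 1/16 = 7/16
  P(A=1) = 1/16 + 1/4 + 1/8 = 7/16
  P(A=2) = 0 + 1/16 + 1/16 = 1/8
Marginal P(B) (column sums):
  P(B=0) = 1/16 + 1/16 + 0 = 1/8
  P(B=1) = 5/16 + 1/4 + 1/16 = 5/8
  P(B=2) = 1/16 + 1/8 + 1/16 = 1/4

H(A) = -[(7/16)·log₂(7/16) + (7/16)·log₂(7/16) + (1/8)·log₂(1/8)]
  = 0.5218 + 0.5218 + 0.3750
  = 1.4186 bits
H(B) = -[(1/8)·log₂(1/8) + (5/8)·log₂(5/8) + (1/4)·log₂(1/4)]
  = 0.3750 + 0.4238 + 0.5000
  = 1.2988 bits
H(A,B) = -[(1/16)·log₂(1/16) + (5/16)·log₂(5/16) + (1/16)·log₂(1/16) + (1/16)·log₂(1/16) + (1/4)·log₂(1/4) + (1/8)·log₂(1/8) + (1/16)·log₂(1/16) + (1/16)·log₂(1/16)]
  = 0.2500 + 0.5244 + 0.2500 + 0.2500 + 0.5000 + 0.3750 + 0.2500 + 0.2500
  = 2.6494 bits

I(A;B) = H(A) + H(B) - H(A,B)
  = 1.4186 + 1.2988 - 2.6494
  = 0.0680 bits

Distribution 2 (U, V):
Marginal P(U) (row sums):
  P(U=0) = 0 + 0 + 3/8 = 3/8
  P(U=1) = 0 + 1/8 + 0 = 1/8
  P(U=2) = 1/4 + 0 + 1/4 = 1/2
Marginal P(V) (column sums):
  P(V=0) = 0 + 0 + 1/4 = 1/4
  P(V=1) = 0 + 1/8 + 0 = 1/8
  P(V=2) = 3/8 + 0 + 1/4 = 5/8

H(U) = -[(3/8)·log₂(3/8) + (1/8)·log₂(1/8) + (1/2)·log₂(1/2)]
  = 0.5306 + 0.3750 + 0.5000
  = 1.4056 bits
H(V) = -[(1/4)·log₂(1/4) + (1/8)·log₂(1/8) + (5/8)·log₂(5/8)]
  = 0.5000 + 0.3750 + 0.4238
  = 1.2988 bits
H(U,V) = -[(3/8)·log₂(3/8) + (1/8)·log₂(1/8) + (1/4)·log₂(1/4) + (1/4)·log₂(1/4)]
  = 0.5306 + 0.3750 + 0.5000 + 0.5000
  = 1.9056 bits

I(U;V) = H(U) + H(V) - H(U,V)
  = 1.4056 + 1.2988 - 1.9056
  = 0.7988 bits

I(U;V) = 0.7988 bits > I(A;B) = 0.0680 bits, so (U, V) has the higher mutual information (stronger dependence).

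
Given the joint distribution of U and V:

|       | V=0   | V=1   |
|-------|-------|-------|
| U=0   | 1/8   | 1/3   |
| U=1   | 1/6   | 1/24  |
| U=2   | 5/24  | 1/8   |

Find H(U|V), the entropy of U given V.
Marginal P(V) (column sums):
  P(V=0) = 1/8 + 1/6 + 5/24 = 1/2
  P(V=1) = 1/3 + 1/24 + 1/8 = 1/2

H(U|V) = -Σ P(U,V)·log₂ P(U|V), where P(U|V) = P(U,V) / P(V)
  (U=0,V=0): P(U|V) = (1/8)/(1/2) = 1/4;  -(1/8)·log₂(1/4) = 0.2500
  (U=0,V=1): P(U|V) = (1/3)/(1/2) = 2/3;  -(1/3)·log₂(2/3) = 0.1950
  (U=1,V=0): P(U|V) = (1/6)/(1/2) = 1/3;  -(1/6)·log₂(1/3) = 0.2642
  (U=1,V=1): P(U|V) = (1/24)/(1/2) = 1/12;  -(1/24)·log₂(1/12) = 0.1494
  (U=2,V=0): P(U|V) = (5/24)/(1/2) = 5/12;  -(5/24)·log₂(5/12) = 0.2631
  (U=2,V=1): P(U|V) = (1/8)/(1/2) = 1/4;  -(1/8)·log₂(1/4) = 0.2500
H(U|V) = 0.2500 + 0.1950 + 0.2642 + 0.1494 + 0.2631 + 0.2500
  = 1.3717 bits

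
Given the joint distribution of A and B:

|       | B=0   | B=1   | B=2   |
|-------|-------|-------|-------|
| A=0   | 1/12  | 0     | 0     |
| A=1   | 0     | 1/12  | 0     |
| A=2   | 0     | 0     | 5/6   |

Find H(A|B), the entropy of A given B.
Marginal P(B) (column sums):
  P(B=0) = 1/12 + 0 + 0 = 1/12
  P(B=1) = 0 + 1/12 + 0 = 1/12
  P(B=2) = 0 + 0 + 5/6 = 5/6

H(A|B) = -Σ P(A,B)·log₂ P(A|B), where P(A|B) = P(A,B) / P(B)
  (cells with P(A,B) = 0 contribute 0)
  (A=0,B=0): P(A|B) = (1/12)/(1/12) = 1;  -(1/12)·log₂(1) = 0.0000
  (A=1,B=1): P(A|B) = (1/12)/(1/12) = 1;  -(1/12)·log₂(1) = 0.0000
  (A=2,B=2): P(A|B) = (5/6)/(5/6) = 1;  -(5/6)·log₂(1) = 0.0000
H(A|B) = 0.0000 + 0.0000 + 0.0000
  = 0.0000 bits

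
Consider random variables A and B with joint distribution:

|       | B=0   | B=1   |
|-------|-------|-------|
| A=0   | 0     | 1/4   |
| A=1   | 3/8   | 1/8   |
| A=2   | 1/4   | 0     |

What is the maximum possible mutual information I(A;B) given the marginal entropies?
The upper bound on mutual information is I(A;B) ≤ min(H(A), H(B)).

Marginal P(A) (row sums):
  P(A=0) = 0 + 1/4 = 1/4
  P(A=1) = 3/8 + 1/8 = 1/2
  P(A=2) = 1/4 + 0 = 1/4
Marginal P(B) (column sums):
  P(B=0) = 0 + 3/8 + 1/4 = 5/8
  P(B=1) = 1/4 + 1/8 + 0 = 3/8

H(A) = -[(1/4)·log₂(1/4) + (1/2)·log₂(1/2) + (1/4)·log₂(1/4)]
  = 0.5000 + 0.5000 + 0.5000
  = 1.5000 bits
H(B) = -[(5/8)·log₂(5/8) + (3/8)·log₂(3/8)]
  = 0.4238 + 0.5306
  = 0.9544 bits

Maximum possible I(A;B) = min(1.5000, 0.9544) = 0.9544 bits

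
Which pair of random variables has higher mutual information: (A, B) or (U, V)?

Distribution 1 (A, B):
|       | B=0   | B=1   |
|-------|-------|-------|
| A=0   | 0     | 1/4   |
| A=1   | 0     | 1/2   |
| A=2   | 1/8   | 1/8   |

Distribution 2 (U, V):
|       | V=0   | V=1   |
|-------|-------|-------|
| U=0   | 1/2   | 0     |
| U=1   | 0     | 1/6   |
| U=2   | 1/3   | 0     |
Distribution 1 (A, B):
Marginal P(A) (row sums):
  P(A=0) = 0 + 1/4 = 1/4
  P(A=1) = 0 + 1/2 = 1/2
  P(A=2) = 1/8 + 1/8 = 1/4
Marginal P(B) (column sums):
  P(B=0) = 0 + 0 + 1/8 = 1/8
  P(B=1) = 1/4 + 1/2 + 1/8 = 7/8

H(A) = -[(1/4)·log₂(1/4) + (1/2)·log₂(1/2) + (1/4)·log₂(1/4)]
  = 0.5000 + 0.5000 + 0.5000
  = 1.5000 bits
H(B) = -[(1/8)·log₂(1/8) + (7/8)·log₂(7/8)]
  = 0.3750 + 0.1686
  = 0.5436 bits
H(A,B) = -[(1/4)·log₂(1/4) + (1/2)·log₂(1/2) + (1/8)·log₂(1/8) + (1/8)·log₂(1/8)]
  = 0.5000 + 0.5000 + 0.3750 + 0.3750
  = 1.7500 bits

I(A;B) = H(A) + H(B) - H(A,B)
  = 1.5000 + 0.5436 - 1.7500
  = 0.2936 bits

Distribution 2 (U, V):
Marginal P(U) (row sums):
  P(U=0) = 1/2 + 0 = 1/2
  P(U=1) = 0 + 1/6 = 1/6
  P(U=2) = 1/3 + 0 = 1/3
Marginal P(V) (column sums):
  P(V=0) = 1/2 + 0 + 1/3 = 5/6
  P(V=1) = 0 + 1/6 + 0 = 1/6

H(U) = -[(1/2)·log₂(1/2) + (1/6)·log₂(1/6) + (1/3)·log₂(1/3)]
  = 0.5000 + 0.4308 + 0.5283
  = 1.4591 bits
H(V) = -[(5/6)·log₂(5/6) + (1/6)·log₂(1/6)]
  = 0.2192 + 0.4308
  = 0.6500 bits
H(U,V) = -[(1/2)·log₂(1/2) + (1/6)·log₂(1/6) + (1/3)·log₂(1/3)]
  = 0.5000 + 0.4308 + 0.5283
  = 1.4591 bits

I(U;V) = H(U) + H(V) - H(U,V)
  = 1.4591 + 0.6500 - 1.4591
  = 0.6500 bits

I(U;V) = 0.6500 bits > I(A;B) = 0.2936 bits, so (U, V) has the higher mutual information (stronger dependence).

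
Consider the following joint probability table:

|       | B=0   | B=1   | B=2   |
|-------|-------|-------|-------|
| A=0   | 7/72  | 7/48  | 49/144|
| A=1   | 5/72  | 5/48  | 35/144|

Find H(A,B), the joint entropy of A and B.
H(A,B) = -Σ P(A,B) log₂ P(A,B), summed over the non-zero cells:
H(A,B) = -[(7/72)·log₂(7/72) + (7/48)·log₂(7/48) + (49/144)·log₂(49/144) + (5/72)·log₂(5/72) + (5/48)·log₂(5/48) + (35/144)·log₂(35/144)]
  = 0.3269 + 0.4051 + 0.5292 + 0.2672 + 0.3399 + 0.4960
  = 2.3643 bits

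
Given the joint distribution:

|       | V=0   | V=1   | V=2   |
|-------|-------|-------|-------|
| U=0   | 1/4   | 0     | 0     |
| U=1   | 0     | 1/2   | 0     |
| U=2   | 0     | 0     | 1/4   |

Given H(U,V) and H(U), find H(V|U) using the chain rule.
From the chain rule: H(U,V) = H(U) + H(V|U)
Therefore: H(V|U) = H(U,V) - H(U)

H(U,V) = -[(1/4)·log₂(1/4) + (1/2)·log₂(1/2) + (1/4)·log₂(1/4)]
  = 0.5000 + 0.5000 + 0.5000
  = 1.5000 bits
Marginal P(U) (row sums):
  P(U=0) = 1/4 + 0 + 0 = 1/4
  P(U=1) = 0 + 1/2 + 0 = 1/2
  P(U=2) = 0 + 0 + 1/4 = 1/4
H(U) = -[(1/4)·log₂(1/4) + (1/2)·log₂(1/2) + (1/4)·log₂(1/4)]
  = 0.5000 + 0.5000 + 0.5000
  = 1.5000 bits

H(V|U) = 1.5000 - 1.5000 = 0.0000 bits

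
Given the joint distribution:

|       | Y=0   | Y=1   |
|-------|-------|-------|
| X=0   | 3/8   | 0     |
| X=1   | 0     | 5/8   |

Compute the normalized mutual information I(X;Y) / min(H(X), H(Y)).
Marginal P(X) (row sums):
  P(X=0) = 3/8 + 0 = 3/8
  P(X=1) = 0 + 5/8 = 5/8
Marginal P(Y) (column sums):
  P(Y=0) = 3/8 + 0 = 3/8
  P(Y=1) = 0 + 5/8 = 5/8

H(X) = -[(3/8)·log₂(3/8) + (5/8)·log₂(5/8)]
  = 0.5306 + 0.4238
  = 0.9544 bits
H(Y) = -[(3/8)·log₂(3/8) + (5/8)·log₂(5/8)]
  = 0.5306 + 0.4238
  = 0.9544 bits
H(X,Y) = -[(3/8)·log₂(3/8) + (5/8)·log₂(5/8)]
  = 0.5306 + 0.4238
  = 0.9544 bits

I(X;Y) = H(X) + H(Y) - H(X,Y)
  = 0.9544 + 0.9544 - 0.9544
  = 0.9544 bits

min(H(X), H(Y)) = min(0.9544, 0.9544) = 0.9544 bits
Normalized MI = 0.9544 / 0.9544 = 1.0000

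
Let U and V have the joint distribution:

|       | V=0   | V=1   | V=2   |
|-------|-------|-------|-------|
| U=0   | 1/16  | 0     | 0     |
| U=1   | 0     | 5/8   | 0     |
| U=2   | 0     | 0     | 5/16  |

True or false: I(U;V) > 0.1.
Marginal P(U) (row sums):
  P(U=0) = 1/16 + 0 + 0 = 1/16
  P(U=1) = 0 + 5/8 + 0 = 5/8
  P(U=2) = 0 + 0 + 5/16 = 5/16
Marginal P(V) (column sums):
  P(V=0) = 1/16 + 0 + 0 = 1/16
  P(V=1) = 0 + 5/8 + 0 = 5/8
  P(V=2) = 0 + 0 + 5/16 = 5/16

H(U) = -[(1/16)·log₂(1/16) + (5/8)·log₂(5/8) + (5/16)·log₂(5/16)]
  = 0.2500 + 0.4238 + 0.5244
  = 1.1982 bits
H(V) = -[(1/16)·log₂(1/16) + (5/8)·log₂(5/8) + (5/16)·log₂(5/16)]
  = 0.2500 + 0.4238 + 0.5244
  = 1.1982 bits
H(U,V) = -[(1/16)·log₂(1/16) + (5/8)·log₂(5/8) + (5/16)·log₂(5/16)]
  = 0.2500 + 0.4238 + 0.5244
  = 1.1982 bits

I(U;V) = H(U) + H(V) - H(U,V)
  = 1.1982 + 1.1982 - 1.1982
  = 1.1982 bits

True. I(U;V) = 1.1982 bits, which is > 0.1 bits.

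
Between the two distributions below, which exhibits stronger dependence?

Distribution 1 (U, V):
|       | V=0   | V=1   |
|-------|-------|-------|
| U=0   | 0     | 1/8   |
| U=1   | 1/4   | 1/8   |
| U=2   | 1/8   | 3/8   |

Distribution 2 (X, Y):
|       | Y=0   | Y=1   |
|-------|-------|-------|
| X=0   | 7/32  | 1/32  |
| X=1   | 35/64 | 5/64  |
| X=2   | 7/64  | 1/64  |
Distribution 1 (U, V):
Marginal P(U) (row sums):
  P(U=0) = 0 + 1/8 = 1/8
  P(U=1) = 1/4 + 1/8 = 3/8
  P(U=2) = 1/8 + 3/8 = 1/2
Marginal P(V) (column sums):
  P(V=0) = 0 + 1/4 + 1/8 = 3/8
  P(V=1) = 1/8 + 1/8 + 3/8 = 5/8

H(U) = -[(1/8)·log₂(1/8) + (3/8)·log₂(3/8) + (1/2)·log₂(1/2)]
  = 0.3750 + 0.5306 + 0.5000
  = 1.4056 bits
H(V) = -[(3/8)·log₂(3/8) + (5/8)·log₂(5/8)]
  = 0.5306 + 0.4238
  = 0.9544 bits
H(U,V) = -[(1/8)·log₂(1/8) + (1/4)·log₂(1/4) + (1/8)·log₂(1/8) + (1/8)·log₂(1/8) + (3/8)·log₂(3/8)]
  = 0.3750 + 0.5000 + 0.3750 + 0.3750 + 0.5306
  = 2.1556 bits

I(U;V) = H(U) + H(V) - H(U,V)
  = 1.4056 + 0.9544 - 2.1556
  = 0.2044 bits

Distribution 2 (X, Y):
Marginal P(X) (row sums):
  P(X=0) = 7/32 + 1/32 = 1/4
  P(X=1) = 35/64 + 5/64 = 5/8
  P(X=2) = 7/64 + 1/64 = 1/8
Marginal P(Y) (column sums):
  P(Y=0) = 7/32 + 35/64 + 7/64 = 7/8
  P(Y=1) = 1/32 + 5/64 + 1/64 = 1/8

H(X) = -[(1/4)·log₂(1/4) + (5/8)·log₂(5/8) + (1/8)·log₂(1/8)]
  = 0.5000 + 0.4238 + 0.3750
  = 1.2988 bits
H(Y) = -[(7/8)·log₂(7/8) + (1/8)·log₂(1/8)]
  = 0.1686 + 0.3750
  = 0.5436 bits
H(X,Y) = -[(7/32)·log₂(7/32) + (1/32)·log₂(1/32) + (35/64)·log₂(35/64) + (5/64)·log₂(5/64) + (7/64)·log₂(7/64) + (1/64)·log₂(1/64)]
  = 0.4796 + 0.1563 + 0.4762 + 0.2873 + 0.3492 + 0.0938
  = 1.8424 bits

I(X;Y) = H(X) + H(Y) - H(X,Y)
  = 1.2988 + 0.5436 - 1.8424
  = 0.0000 bits

I(U;V) = 0.2044 bits > I(X;Y) = 0.0000 bits, so (U, V) has the higher mutual information (stronger dependence).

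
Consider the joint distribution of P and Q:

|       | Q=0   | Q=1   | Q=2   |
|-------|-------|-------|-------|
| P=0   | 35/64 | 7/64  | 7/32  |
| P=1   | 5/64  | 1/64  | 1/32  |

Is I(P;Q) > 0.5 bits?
Marginal P(P) (row sums):
  P(P=0) = 35/64 + 7/64 + 7/32 = 7/8
  P(P=1) = 5/64 + 1/64 + 1/32 = 1/8
Marginal P(Q) (column sums):
  P(Q=0) = 35/64 + 5/64 = 5/8
  P(Q=1) = 7/64 + 1/64 = 1/8
  P(Q=2) = 7/32 + 1/32 = 1/4

H(P) = -[(7/8)·log₂(7/8) + (1/8)·log₂(1/8)]
  = 0.1686 + 0.3750
  = 0.5436 bits
H(Q) = -[(5/8)·log₂(5/8) + (1/8)·log₂(1/8) + (1/4)·log₂(1/4)]
  = 0.4238 + 0.3750 + 0.5000
  = 1.2988 bits
H(P,Q) = -[(35/64)·log₂(35/64) + (7/64)·log₂(7/64) + (7/32)·log₂(7/32) + (5/64)·log₂(5/64) + (1/64)·log₂(1/64) + (1/32)·log₂(1/32)]
  = 0.4762 + 0.3492 + 0.4796 + 0.2873 + 0.0938 + 0.1563
  = 1.8424 bits

I(P;Q) = H(P) + H(Q) - H(P,Q)
  = 0.5436 + 1.2988 - 1.8424
  = 0.0000 bits

No. I(P;Q) = 0.0000 bits, which is ≤ 0.5 bits.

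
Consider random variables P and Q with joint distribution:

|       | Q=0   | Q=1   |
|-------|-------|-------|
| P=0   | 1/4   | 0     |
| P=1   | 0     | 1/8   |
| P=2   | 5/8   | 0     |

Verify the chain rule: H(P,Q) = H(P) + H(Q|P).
Left side:
H(P,Q) = -[(1/4)·log₂(1/4) + (1/8)·log₂(1/8) + (5/8)·log₂(5/8)]
  = 0.5000 + 0.3750 + 0.4238
  = 1.2988 bits

Right side:
Marginal P(P) (row sums):
  P(P=0) = 1/4 + 0 = 1/4
  P(P=1) = 0 + 1/8 = 1/8
  P(P=2) = 5/8 + 0 = 5/8
H(P) = -[(1/4)·log₂(1/4) + (1/8)·log₂(1/8) + (5/8)·log₂(5/8)]
  = 0.5000 + 0.3750 + 0.4238
  = 1.2988 bits
H(Q|P) = -Σ P(P,Q)·log₂ P(Q|P), where P(Q|P) = P(P,Q) / P(P)
  (cells with P(P,Q) = 0 contribute 0)
  (P=0,Q=0): P(Q|P) = (1/4)/(1/4) = 1;  -(1/4)·log₂(1) = 0.0000
  (P=1,Q=1): P(Q|P) = (1/8)/(1/8) = 1;  -(1/8)·log₂(1) = 0.0000
  (P=2,Q=0): P(Q|P) = (5/8)/(5/8) = 1;  -(5/8)·log₂(1) = 0.0000
H(Q|P) = 0.0000 + 0.0000 + 0.0000
  = 0.0000 bits
H(P) + H(Q|P) = 1.2988 + 0.0000 = 1.2988 bits

Both sides equal 1.2988 bits, so the chain rule holds ✓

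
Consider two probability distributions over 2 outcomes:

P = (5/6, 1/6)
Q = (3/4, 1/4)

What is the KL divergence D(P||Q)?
D(P||Q) = Σ P(i) log₂(P(i)/Q(i))
  i=0: (5/6) × log₂((5/6)/(3/4)) = (5/6) × log₂(10/9) = 0.1267
  i=1: (1/6) × log₂((1/6)/(1/4)) = (1/6) × log₂(2/3) = -0.0975
D(P||Q) = 0.1267 - 0.0975
  = 0.0292 bits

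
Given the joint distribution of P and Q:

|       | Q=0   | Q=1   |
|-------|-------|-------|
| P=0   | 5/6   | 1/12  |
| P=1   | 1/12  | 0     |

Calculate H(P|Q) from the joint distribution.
Marginal P(Q) (column sums):
  P(Q=0) = 5/6 + 1/12 = 11/12
  P(Q=1) = 1/12 + 0 = 1/12

H(P|Q) = -Σ P(P,Q)·log₂ P(P|Q), where P(P|Q) = P(P,Q) / P(Q)
  (cells with P(P,Q) = 0 contribute 0)
  (P=0,Q=0): P(P|Q) = (5/6)/(11/12) = 10/11;  -(5/6)·log₂(10/11) = 0.1146
  (P=0,Q=1): P(P|Q) = (1/12)/(1/12) = 1;  -(1/12)·log₂(1) = 0.0000
  (P=1,Q=0): P(P|Q) = (1/12)/(11/12) = 1/11;  -(1/12)·log₂(1/11) = 0.2883
H(P|Q) = 0.1146 + 0.0000 + 0.2883
  = 0.4029 bits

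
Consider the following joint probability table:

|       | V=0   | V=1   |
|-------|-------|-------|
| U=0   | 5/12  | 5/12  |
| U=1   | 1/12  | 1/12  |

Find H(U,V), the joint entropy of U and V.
H(U,V) = -Σ P(U,V) log₂ P(U,V), summed over the non-zero cells:
H(U,V) = -[(5/12)·log₂(5/12) + (5/12)·log₂(5/12) + (1/12)·log₂(1/12) + (1/12)·log₂(1/12)]
  = 0.5263 + 0.5263 + 0.2987 + 0.2987
  = 1.6500 bits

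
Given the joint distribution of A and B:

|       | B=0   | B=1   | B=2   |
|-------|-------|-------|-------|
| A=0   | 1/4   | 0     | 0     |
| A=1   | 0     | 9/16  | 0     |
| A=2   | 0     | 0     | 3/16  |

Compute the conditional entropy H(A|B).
Marginal P(B) (column sums):
  P(B=0) = 1/4 + 0 + 0 = 1/4
  P(B=1) = 0 + 9/16 + 0 = 9/16
  P(B=2) = 0 + 0 + 3/16 = 3/16

H(A|B) = -Σ P(A,B)·log₂ P(A|B), where P(A|B) = P(A,B) / P(B)
  (cells with P(A,B) = 0 contribute 0)
  (A=0,B=0): P(A|B) = (1/4)/(1/4) = 1;  -(1/4)·log₂(1) = 0.0000
  (A=1,B=1): P(A|B) = (9/16)/(9/16) = 1;  -(9/16)·log₂(1) = 0.0000
  (A=2,B=2): P(A|B) = (3/16)/(3/16) = 1;  -(3/16)·log₂(1) = 0.0000
H(A|B) = 0.0000 + 0.0000 + 0.0000
  = 0.0000 bits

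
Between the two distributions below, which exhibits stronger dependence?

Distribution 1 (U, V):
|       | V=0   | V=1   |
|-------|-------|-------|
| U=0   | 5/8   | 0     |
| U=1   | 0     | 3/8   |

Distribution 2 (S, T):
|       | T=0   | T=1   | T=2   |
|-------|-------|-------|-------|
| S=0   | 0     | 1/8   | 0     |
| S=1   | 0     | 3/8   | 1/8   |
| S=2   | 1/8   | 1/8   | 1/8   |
Distribution 1 (U, V):
Marginal P(U) (row sums):
  P(U=0) = 5/8 + 0 = 5/8
  P(U=1) = 0 + 3/8 = 3/8
Marginal P(V) (column sums):
  P(V=0) = 5/8 + 0 = 5/8
  P(V=1) = 0 + 3/8 = 3/8

H(U) = -[(5/8)·log₂(5/8) + (3/8)·log₂(3/8)]
  = 0.4238 + 0.5306
  = 0.9544 bits
H(V) = -[(5/8)·log₂(5/8) + (3/8)·log₂(3/8)]
  = 0.4238 + 0.5306
  = 0.9544 bits
H(U,V) = -[(5/8)·log₂(5/8) + (3/8)·log₂(3/8)]
  = 0.4238 + 0.5306
  = 0.9544 bits

I(U;V) = H(U) + H(V) - H(U,V)
  = 0.9544 + 0.9544 - 0.9544
  = 0.9544 bits

Distribution 2 (S, T):
Marginal P(S) (row sums):
  P(S=0) = 0 + 1/8 + 0 = 1/8
  P(S=1) = 0 + 3/8 + 1/8 = 1/2
  P(S=2) = 1/8 + 1/8 + 1/8 = 3/8
Marginal P(T) (column sums):
  P(T=0) = 0 + 0 + 1/8 = 1/8
  P(T=1) = 1/8 + 3/8 + 1/8 = 5/8
  P(T=2) = 0 + 1/8 + 1/8 = 1/4

H(S) = -[(1/8)·log₂(1/8) + (1/2)·log₂(1/2) + (3/8)·log₂(3/8)]
  = 0.3750 + 0.5000 + 0.5306
  = 1.4056 bits
H(T) = -[(1/8)·log₂(1/8) + (5/8)·log₂(5/8) + (1/4)·log₂(1/4)]
  = 0.3750 + 0.4238 + 0.5000
  = 1.2988 bits
H(S,T) = -[(1/8)·log₂(1/8) + (3/8)·log₂(3/8) + (1/8)·log₂(1/8) + (1/8)·log₂(1/8) + (1/8)·log₂(1/8) + (1/8)·log₂(1/8)]
  = 0.3750 + 0.5306 + 0.3750 + 0.3750 + 0.3750 + 0.3750
  = 2.4056 bits

I(S;T) = H(S) + H(T) - H(S,T)
  = 1.4056 + 1.2988 - 2.4056
  = 0.2988 bits

I(U;V) = 0.9544 bits > I(S;T) = 0.2988 bits, so (U, V) has the higher mutual information (stronger dependence).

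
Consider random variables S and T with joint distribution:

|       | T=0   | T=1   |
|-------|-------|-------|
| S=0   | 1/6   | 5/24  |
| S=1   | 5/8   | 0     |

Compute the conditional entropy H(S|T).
Marginal P(T) (column sums):
  P(T=0) = 1/6 + 5/8 = 19/24
  P(T=1) = 5/24 + 0 = 5/24

H(S|T) = -Σ P(S,T)·log₂ P(S|T), where P(S|T) = P(S,T) / P(T)
  (cells with P(S,T) = 0 contribute 0)
  (S=0,T=0): P(S|T) = (1/6)/(19/24) = 4/19;  -(1/6)·log₂(4/19) = 0.3747
  (S=0,T=1): P(S|T) = (5/24)/(5/24) = 1;  -(5/24)·log₂(1) = 0.0000
  (S=1,T=0): P(S|T) = (5/8)/(19/24) = 15/19;  -(5/8)·log₂(15/19) = 0.2131
H(S|T) = 0.3747 + 0.0000 + 0.2131
  = 0.5878 bits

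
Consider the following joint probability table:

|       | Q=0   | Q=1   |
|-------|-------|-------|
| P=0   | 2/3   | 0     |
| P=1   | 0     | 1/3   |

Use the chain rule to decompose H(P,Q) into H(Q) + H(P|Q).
By the chain rule: H(P,Q) = H(Q) + H(P|Q)

Marginal P(Q) (column sums):
  P(Q=0) = 2/3 + 0 = 2/3
  P(Q=1) = 0 + 1/3 = 1/3
H(Q) = -[(2/3)·log₂(2/3) + (1/3)·log₂(1/3)]
  = 0.3900 + 0.5283
  = 0.9183 bits
H(P|Q) = -Σ P(P,Q)·log₂ P(P|Q), where P(P|Q) = P(P,Q) / P(Q)
  (cells with P(P,Q) = 0 contribute 0)
  (P=0,Q=0): P(P|Q) = (2/3)/(2/3) = 1;  -(2/3)·log₂(1) = 0.0000
  (P=1,Q=1): P(P|Q) = (1/3)/(1/3) = 1;  -(1/3)·log₂(1) = 0.0000
H(P|Q) = 0.0000 + 0.0000
  = 0.0000 bits

H(P,Q) = H(Q) + H(P|Q) = 0.9183 + 0.0000 = 0.9183 bits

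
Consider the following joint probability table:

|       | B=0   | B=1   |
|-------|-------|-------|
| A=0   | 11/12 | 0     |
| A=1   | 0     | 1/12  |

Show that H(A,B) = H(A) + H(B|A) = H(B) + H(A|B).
Marginal P(A) (row sums):
  P(A=0) = 11/12 + 0 = 11/12
  P(A=1) = 0 + 1/12 = 1/12
Marginal P(B) (column sums):
  P(B=0) = 11/12 + 0 = 11/12
  P(B=1) = 0 + 1/12 = 1/12

Decomposition 1: H(A) + H(B|A)
H(A) = -[(11/12)·log₂(11/12) + (1/12)·log₂(1/12)]
  = 0.1151 + 0.2987
  = 0.4138 bits
H(B|A) = -Σ P(A,B)·log₂ P(B|A), where P(B|A) = P(A,B) / P(A)
  (cells with P(A,B) = 0 contribute 0)
  (A=0,B=0): P(B|A) = (11/12)/(11/12) = 1;  -(11/12)·log₂(1) = 0.0000
  (A=1,B=1): P(B|A) = (1/12)/(1/12) = 1;  -(1/12)·log₂(1) = 0.0000
H(B|A) = 0.0000 + 0.0000
  = 0.0000 bits
H(A) + H(B|A) = 0.4138 + 0.0000 = 0.4138 bits

Decomposition 2: H(B) + H(A|B)
H(B) = -[(11/12)·log₂(11/12) + (1/12)·log₂(1/12)]
  = 0.1151 + 0.2987
  = 0.4138 bits
H(A|B) = -Σ P(A,B)·log₂ P(A|B), where P(A|B) = P(A,B) / P(B)
  (cells with P(A,B) = 0 contribute 0)
  (A=0,B=0): P(A|B) = (11/12)/(11/12) = 1;  -(11/12)·log₂(1) = 0.0000
  (A=1,B=1): P(A|B) = (1/12)/(1/12) = 1;  -(1/12)·log₂(1) = 0.0000
H(A|B) = 0.0000 + 0.0000
  = 0.0000 bits
H(B) + H(A|B) = 0.4138 + 0.0000 = 0.4138 bits

Direct computation of the joint entropy:
H(A,B) = -[(11/12)·log₂(11/12) + (1/12)·log₂(1/12)]
  = 0.1151 + 0.2987
  = 0.4138 bits

All three agree: H(A,B) = 0.4138 bits ✓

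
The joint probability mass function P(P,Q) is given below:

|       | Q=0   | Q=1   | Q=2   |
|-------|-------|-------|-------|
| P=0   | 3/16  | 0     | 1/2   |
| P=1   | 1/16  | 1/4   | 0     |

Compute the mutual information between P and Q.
Marginal P(P) (row sums):
  P(P=0) = 3/16 + 0 + 1/2 = 11/16
  P(P=1) = 1/16 + 1/4 + 0 = 5/16
Marginal P(Q) (column sums):
  P(Q=0) = 3/16 + 1/16 = 1/4
  P(Q=1) = 0 + 1/4 = 1/4
  P(Q=2) = 1/2 + 0 = 1/2

H(P) = -[(11/16)·log₂(11/16) + (5/16)·log₂(5/16)]
  = 0.3716 + 0.5244
  = 0.8960 bits
H(Q) = -[(1/4)·log₂(1/4) + (1/4)·log₂(1/4) + (1/2)·log₂(1/2)]
  = 0.5000 + 0.5000 + 0.5000
  = 1.5000 bits
H(P,Q) = -[(3/16)·log₂(3/16) + (1/2)·log₂(1/2) + (1/16)·log₂(1/16) + (1/4)·log₂(1/4)]
  = 0.4528 + 0.5000 + 0.2500 + 0.5000
  = 1.7028 bits

I(P;Q) = H(P) + H(Q) - H(P,Q)
  = 0.8960 + 1.5000 - 1.7028
  = 0.6932 bits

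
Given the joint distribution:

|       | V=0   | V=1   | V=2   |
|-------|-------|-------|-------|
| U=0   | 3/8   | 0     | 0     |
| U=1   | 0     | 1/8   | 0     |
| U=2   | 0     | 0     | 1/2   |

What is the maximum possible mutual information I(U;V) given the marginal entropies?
The upper bound on mutual information is I(U;V) ≤ min(H(U), H(V)).

Marginal P(U) (row sums):
  P(U=0) = 3/8 + 0 + 0 = 3/8
  P(U=1) = 0 + 1/8 + 0 = 1/8
  P(U=2) = 0 + 0 + 1/2 = 1/2
Marginal P(V) (column sums):
  P(V=0) = 3/8 + 0 + 0 = 3/8
  P(V=1) = 0 + 1/8 + 0 = 1/8
  P(V=2) = 0 + 0 + 1/2 = 1/2

H(U) = -[(3/8)·log₂(3/8) + (1/8)·log₂(1/8) + (1/2)·log₂(1/2)]
  = 0.5306 + 0.3750 + 0.5000
  = 1.4056 bits
H(V) = -[(3/8)·log₂(3/8) + (1/8)·log₂(1/8) + (1/2)·log₂(1/2)]
  = 0.5306 + 0.3750 + 0.5000
  = 1.4056 bits

Maximum possible I(U;V) = min(1.4056, 1.4056) = 1.4056 bits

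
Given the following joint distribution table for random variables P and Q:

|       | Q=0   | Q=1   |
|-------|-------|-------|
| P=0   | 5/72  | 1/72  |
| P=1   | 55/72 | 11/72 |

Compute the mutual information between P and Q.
Marginal P(P) (row sums):
  P(P=0) = 5/72 + 1/72 = 1/12
  P(P=1) = 55/72 + 11/72 = 11/12
Marginal P(Q) (column sums):
  P(Q=0) = 5/72 + 55/72 = 5/6
  P(Q=1) = 1/72 + 11/72 = 1/6

H(P) = -[(1/12)·log₂(1/12) + (11/12)·log₂(11/12)]
  = 0.2987 + 0.1151
  = 0.4138 bits
H(Q) = -[(5/6)·log₂(5/6) + (1/6)·log₂(1/6)]
  = 0.2192 + 0.4308
  = 0.6500 bits
H(P,Q) = -[(5/72)·log₂(5/72) + (1/72)·log₂(1/72) + (55/72)·log₂(55/72) + (11/72)·log₂(11/72)]
  = 0.2672 + 0.0857 + 0.2968 + 0.4141
  = 1.0638 bits

I(P;Q) = H(P) + H(Q) - H(P,Q)
  = 0.4138 + 0.6500 - 1.0638
  = 0.0000 bits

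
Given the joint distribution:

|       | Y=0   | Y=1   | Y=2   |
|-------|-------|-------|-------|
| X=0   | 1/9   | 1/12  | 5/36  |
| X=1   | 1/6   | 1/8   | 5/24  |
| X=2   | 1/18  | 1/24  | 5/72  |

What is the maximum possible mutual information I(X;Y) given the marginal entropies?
The upper bound on mutual information is I(X;Y) ≤ min(H(X), H(Y)).

Marginal P(X) (row sums):
  P(X=0) = 1/9 + 1/12 + 5/36 = 1/3
  P(X=1) = 1/6 + 1/8 + 5/24 = 1/2
  P(X=2) = 1/18 + 1/24 + 5/72 = 1/6
Marginal P(Y) (column sums):
  P(Y=0) = 1/9 + 1/6 + 1/18 = 1/3
  P(Y=1) = 1/12 + 1/8 + 1/24 = 1/4
  P(Y=2) = 5/36 + 5/24 + 5/72 = 5/12

H(X) = -[(1/3)·log₂(1/3) + (1/2)·log₂(1/2) + (1/6)·log₂(1/6)]
  = 0.5283 + 0.5000 + 0.4308
  = 1.4591 bits
H(Y) = -[(1/3)·log₂(1/3) + (1/4)·log₂(1/4) + (5/12)·log₂(5/12)]
  = 0.5283 + 0.5000 + 0.5263
  = 1.5546 bits

Maximum possible I(X;Y) = min(1.4591, 1.5546) = 1.4591 bits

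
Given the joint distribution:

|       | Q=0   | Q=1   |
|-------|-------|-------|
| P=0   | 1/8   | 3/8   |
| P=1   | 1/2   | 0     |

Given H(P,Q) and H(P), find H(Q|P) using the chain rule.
From the chain rule: H(P,Q) = H(P) + H(Q|P)
Therefore: H(Q|P) = H(P,Q) - H(P)

H(P,Q) = -[(1/8)·log₂(1/8) + (3/8)·log₂(3/8) + (1/2)·log₂(1/2)]
  = 0.3750 + 0.5306 + 0.5000
  = 1.4056 bits
Marginal P(P) (row sums):
  P(P=0) = 1/8 + 3/8 = 1/2
  P(P=1) = 1/2 + 0 = 1/2
H(P) = -[(1/2)·log₂(1/2) + (1/2)·log₂(1/2)]
  = 0.5000 + 0.5000
  = 1.0000 bits

H(Q|P) = 1.4056 - 1.0000 = 0.4056 bits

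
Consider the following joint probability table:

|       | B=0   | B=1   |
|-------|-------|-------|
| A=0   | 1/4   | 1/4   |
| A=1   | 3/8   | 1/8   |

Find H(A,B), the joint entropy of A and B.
H(A,B) = -Σ P(A,B) log₂ P(A,B), summed over the non-zero cells:
H(A,B) = -[(1/4)·log₂(1/4) + (1/4)·log₂(1/4) + (3/8)·log₂(3/8) + (1/8)·log₂(1/8)]
  = 0.5000 + 0.5000 + 0.5306 + 0.3750
  = 1.9056 bits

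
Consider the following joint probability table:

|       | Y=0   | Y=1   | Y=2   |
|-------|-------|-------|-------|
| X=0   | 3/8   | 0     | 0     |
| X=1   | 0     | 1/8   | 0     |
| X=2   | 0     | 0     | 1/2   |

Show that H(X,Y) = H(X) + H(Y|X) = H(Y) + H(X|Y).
Marginal P(X) (row sums):
  P(X=0) = 3/8 + 0 + 0 = 3/8
  P(X=1) = 0 + 1/8 + 0 = 1/8
  P(X=2) = 0 + 0 + 1/2 = 1/2
Marginal P(Y) (column sums):
  P(Y=0) = 3/8 + 0 + 0 = 3/8
  P(Y=1) = 0 + 1/8 + 0 = 1/8
  P(Y=2) = 0 + 0 + 1/2 = 1/2

Decomposition 1: H(X) + H(Y|X)
H(X) = -[(3/8)·log₂(3/8) + (1/8)·log₂(1/8) + (1/2)·log₂(1/2)]
  = 0.5306 + 0.3750 + 0.5000
  = 1.4056 bits
H(Y|X) = -Σ P(X,Y)·log₂ P(Y|X), where P(Y|X) = P(X,Y) / P(X)
  (cells with P(X,Y) = 0 contribute 0)
  (X=0,Y=0): P(Y|X) = (3/8)/(3/8) = 1;  -(3/8)·log₂(1) = 0.0000
  (X=1,Y=1): P(Y|X) = (1/8)/(1/8) = 1;  -(1/8)·log₂(1) = 0.0000
  (X=2,Y=2): P(Y|X) = (1/2)/(1/2) = 1;  -(1/2)·log₂(1) = 0.0000
H(Y|X) = 0.0000 + 0.0000 + 0.0000
  = 0.0000 bits
H(X) + H(Y|X) = 1.4056 + 0.0000 = 1.4056 bits

Decomposition 2: H(Y) + H(X|Y)
H(Y) = -[(3/8)·log₂(3/8) + (1/8)·log₂(1/8) + (1/2)·log₂(1/2)]
  = 0.5306 + 0.3750 + 0.5000
  = 1.4056 bits
H(X|Y) = -Σ P(X,Y)·log₂ P(X|Y), where P(X|Y) = P(X,Y) / P(Y)
  (cells with P(X,Y) = 0 contribute 0)
  (X=0,Y=0): P(X|Y) = (3/8)/(3/8) = 1;  -(3/8)·log₂(1) = 0.0000
  (X=1,Y=1): P(X|Y) = (1/8)/(1/8) = 1;  -(1/8)·log₂(1) = 0.0000
  (X=2,Y=2): P(X|Y) = (1/2)/(1/2) = 1;  -(1/2)·log₂(1) = 0.0000
H(X|Y) = 0.0000 + 0.0000 + 0.0000
  = 0.0000 bits
H(Y) + H(X|Y) = 1.4056 + 0.0000 = 1.4056 bits

Direct computation of the joint entropy:
H(X,Y) = -[(3/8)·log₂(3/8) + (1/8)·log₂(1/8) + (1/2)·log₂(1/2)]
  = 0.5306 + 0.3750 + 0.5000
  = 1.4056 bits

All three agree: H(X,Y) = 1.4056 bits ✓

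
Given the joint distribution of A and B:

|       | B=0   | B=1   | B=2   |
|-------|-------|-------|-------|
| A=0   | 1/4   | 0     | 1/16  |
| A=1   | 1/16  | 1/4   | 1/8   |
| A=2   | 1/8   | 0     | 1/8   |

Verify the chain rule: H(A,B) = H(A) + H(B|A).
Left side:
H(A,B) = -[(1/4)·log₂(1/4) + (1/16)·log₂(1/16) + (1/16)·log₂(1/16) + (1/4)·log₂(1/4) + (1/8)·log₂(1/8) + (1/8)·log₂(1/8) + (1/8)·log₂(1/8)]
  = 0.5000 + 0.2500 + 0.2500 + 0.5000 + 0.3750 + 0.3750 + 0.3750
  = 2.6250 bits

Right side:
Marginal P(A) (row sums):
  P(A=0) = 1/4 + 0 + 1/16 = 5/16
  P(A=1) = 1/16 + 1/4 + 1/8 = 7/16
  P(A=2) = 1/8 + 0 + 1/8 = 1/4
H(A) = -[(5/16)·log₂(5/16) + (7/16)·log₂(7/16) + (1/4)·log₂(1/4)]
  = 0.5244 + 0.5218 + 0.5000
  = 1.5462 bits
H(B|A) = -Σ P(A,B)·log₂ P(B|A), where P(B|A) = P(A,B) / P(A)
  (cells with P(A,B) = 0 contribute 0)
  (A=0,B=0): P(B|A) = (1/4)/(5/16) = 4/5;  -(1/4)·log₂(4/5) = 0.0805
  (A=0,B=2): P(B|A) = (1/16)/(5/16) = 1/5;  -(1/16)·log₂(1/5) = 0.1451
  (A=1,B=0): P(B|A) = (1/16)/(7/16) = 1/7;  -(1/16)·log₂(1/7) = 0.1755
  (A=1,B=1): P(B|A) = (1/4)/(7/16) = 4/7;  -(1/4)·log₂(4/7) = 0.2018
  (A=1,B=2): P(B|A) = (1/8)/(7/16) = 2/7;  -(1/8)·log₂(2/7) = 0.2259
  (A=2,B=0): P(B|A) = (1/8)/(1/4) = 1/2;  -(1/8)·log₂(1/2) = 0.1250
  (A=2,B=2): P(B|A) = (1/8)/(1/4) = 1/2;  -(1/8)·log₂(1/2) = 0.1250
H(B|A) = 0.0805 + 0.1451 + 0.1755 + 0.2018 + 0.2259 + 0.1250 + 0.1250
  = 1.0788 bits
H(A) + H(B|A) = 1.5462 + 1.0788 = 2.6250 bits

Both sides equal 2.6250 bits, so the chain rule holds ✓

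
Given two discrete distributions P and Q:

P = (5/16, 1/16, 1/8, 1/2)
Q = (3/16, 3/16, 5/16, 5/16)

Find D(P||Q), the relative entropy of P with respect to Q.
D(P||Q) = Σ P(i) log₂(P(i)/Q(i))
  i=0: (5/16) × log₂((5/16)/(3/16)) = (5/16) × log₂(5/3) = 0.2303
  i=1: (1/16) × log₂((1/16)/(3/16)) = (1/16) × log₂(1/3) = -0.0991
  i=2: (1/8) × log₂((1/8)/(5/16)) = (1/8) × log₂(2/5) = -0.1652
  i=3: (1/2) × log₂((1/2)/(5/16)) = (1/2) × log₂(8/5) = 0.3390
D(P||Q) = 0.2303 - 0.0991 - 0.1652 + 0.3390
  = 0.3050 bits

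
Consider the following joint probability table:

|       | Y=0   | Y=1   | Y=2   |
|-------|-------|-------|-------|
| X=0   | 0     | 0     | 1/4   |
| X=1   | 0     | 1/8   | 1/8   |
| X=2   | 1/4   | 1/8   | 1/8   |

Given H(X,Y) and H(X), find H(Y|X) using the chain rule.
From the chain rule: H(X,Y) = H(X) + H(Y|X)
Therefore: H(Y|X) = H(X,Y) - H(X)

H(X,Y) = -[(1/4)·log₂(1/4) + (1/8)·log₂(1/8) + (1/8)·log₂(1/8) + (1/4)·log₂(1/4) + (1/8)·log₂(1/8) + (1/8)·log₂(1/8)]
  = 0.5000 + 0.3750 + 0.3750 + 0.5000 + 0.3750 + 0.3750
  = 2.5000 bits
Marginal P(X) (row sums):
  P(X=0) = 0 + 0 + 1/4 = 1/4
  P(X=1) = 0 + 1/8 + 1/8 = 1/4
  P(X=2) = 1/4 + 1/8 + 1/8 = 1/2
H(X) = -[(1/4)·log₂(1/4) + (1/4)·log₂(1/4) + (1/2)·log₂(1/2)]
  = 0.5000 + 0.5000 + 0.5000
  = 1.5000 bits

H(Y|X) = 2.5000 - 1.5000 = 1.0000 bits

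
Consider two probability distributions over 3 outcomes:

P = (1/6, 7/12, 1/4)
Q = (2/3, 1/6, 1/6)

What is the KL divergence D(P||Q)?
D(P||Q) = Σ P(i) log₂(P(i)/Q(i))
  i=0: (1/6) × log₂((1/6)/(2/3)) = (1/6) × log₂(1/4) = -0.3333
  i=1: (7/12) × log₂((7/12)/(1/6)) = (7/12) × log₂(7/2) = 1.0543
  i=2: (1/4) × log₂((1/4)/(1/6)) = (1/4) × log₂(3/2) = 0.1462
D(P||Q) = -0.3333 + 1.0543 + 0.1462
  = 0.8672 bits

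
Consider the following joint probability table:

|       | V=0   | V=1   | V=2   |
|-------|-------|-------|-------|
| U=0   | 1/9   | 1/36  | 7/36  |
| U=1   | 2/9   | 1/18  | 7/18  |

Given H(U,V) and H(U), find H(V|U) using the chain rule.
From the chain rule: H(U,V) = H(U) + H(V|U)
Therefore: H(V|U) = H(U,V) - H(U)

H(U,V) = -[(1/9)·log₂(1/9) + (1/36)·log₂(1/36) + (7/36)·log₂(7/36) + (2/9)·log₂(2/9) + (1/18)·log₂(1/18) + (7/18)·log₂(7/18)]
  = 0.3522 + 0.1436 + 0.4594 + 0.4822 + 0.2317 + 0.5299
  = 2.1990 bits
Marginal P(U) (row sums):
  P(U=0) = 1/9 + 1/36 + 7/36 = 1/3
  P(U=1) = 2/9 + 1/18 + 7/18 = 2/3
H(U) = -[(1/3)·log₂(1/3) + (2/3)·log₂(2/3)]
  = 0.5283 + 0.3900
  = 0.9183 bits

H(V|U) = 2.1990 - 0.9183 = 1.2807 bits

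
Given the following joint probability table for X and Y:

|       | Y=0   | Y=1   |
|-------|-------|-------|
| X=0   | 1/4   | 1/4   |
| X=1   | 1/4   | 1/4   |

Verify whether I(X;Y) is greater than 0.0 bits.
Marginal P(X) (row sums):
  P(X=0) = 1/4 + 1/4 = 1/2
  P(X=1) = 1/4 + 1/4 = 1/2
Marginal P(Y) (column sums):
  P(Y=0) = 1/4 + 1/4 = 1/2
  P(Y=1) = 1/4 + 1/4 = 1/2

H(X) = -[(1/2)·log₂(1/2) + (1/2)·log₂(1/2)]
  = 0.5000 + 0.5000
  = 1.0000 bits
H(Y) = -[(1/2)·log₂(1/2) + (1/2)·log₂(1/2)]
  = 0.5000 + 0.5000
  = 1.0000 bits
H(X,Y) = -[(1/4)·log₂(1/4) + (1/4)·log₂(1/4) + (1/4)·log₂(1/4) + (1/4)·log₂(1/4)]
  = 0.5000 + 0.5000 + 0.5000 + 0.5000
  = 2.0000 bits

I(X;Y) = H(X) + H(Y) - H(X,Y)
  = 1.0000 + 1.0000 - 2.0000
  = 0.0000 bits

No. I(X;Y) = 0.0000 bits, which is ≤ 0.0 bits.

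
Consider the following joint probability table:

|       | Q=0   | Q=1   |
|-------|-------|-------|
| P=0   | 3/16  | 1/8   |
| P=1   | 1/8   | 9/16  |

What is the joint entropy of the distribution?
H(P,Q) = -Σ P(P,Q) log₂ P(P,Q), summed over the non-zero cells:
H(P,Q) = -[(3/16)·log₂(3/16) + (1/8)·log₂(1/8) + (1/8)·log₂(1/8) + (9/16)·log₂(9/16)]
  = 0.4528 + 0.3750 + 0.3750 + 0.4669
  = 1.6697 bits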